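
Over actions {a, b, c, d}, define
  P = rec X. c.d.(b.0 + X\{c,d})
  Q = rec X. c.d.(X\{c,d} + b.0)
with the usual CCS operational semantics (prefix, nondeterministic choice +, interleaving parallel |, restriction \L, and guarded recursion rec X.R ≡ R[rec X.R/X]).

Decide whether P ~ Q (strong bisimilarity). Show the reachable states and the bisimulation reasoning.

Reachable graph of P (4 states):
  m0 = rec X. c.d.(b.0 + X\{c,d}) | -c-> m1
  m1 = d.(b.0 + (rec X. c.d.(b.0 + X\{c,d}))\{c,d}) | -d-> m2
  m2 = b.0 + (rec X. c.d.(b.0 + X\{c,d}))\{c,d} | -b-> m3
  m3 = 0 | ∅
Reachable graph of Q (4 states):
  n0 = rec X. c.d.(X\{c,d} + b.0) | -c-> n1
  n1 = d.((rec X. c.d.(X\{c,d} + b.0))\{c,d} + b.0) | -d-> n2
  n2 = (rec X. c.d.(X\{c,d} + b.0))\{c,d} + b.0 | -b-> n3
  n3 = 0 | ∅
Bisimilarity quotient blocks:
  B0 = {m0, n0}
  B1 = {m1, n1}
  B2 = {m2, n2}
  B3 = {m3, n3}
m0 ∈ B0, n0 ∈ B0 → same block

P ~ Q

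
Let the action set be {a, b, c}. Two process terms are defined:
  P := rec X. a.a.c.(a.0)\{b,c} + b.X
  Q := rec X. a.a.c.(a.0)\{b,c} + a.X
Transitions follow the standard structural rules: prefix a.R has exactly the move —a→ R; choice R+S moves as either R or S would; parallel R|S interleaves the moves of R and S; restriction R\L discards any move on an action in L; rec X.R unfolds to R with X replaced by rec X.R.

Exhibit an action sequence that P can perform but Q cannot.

b

LTS(P): 5 reachable states
  u0 = rec X. a.a.c.(a.0)\{b,c} + b.X | -a-> u1, -b-> u0
  u1 = a.c.(a.0)\{b,c} | -a-> u2
  u2 = c.(a.0)\{b,c} | -c-> u3
  u3 = (a.0)\{b,c} | -a-> u4
  u4 = 0\{b,c} | (no moves)
LTS(Q): 5 reachable states
  v0 = rec X. a.a.c.(a.0)\{b,c} + a.X | -a-> v0, -a-> v1
  v1 = a.c.(a.0)\{b,c} | -a-> v2
  v2 = c.(a.0)\{b,c} | -c-> v3
  v3 = (a.0)\{b,c} | -a-> v4
  v4 = 0\{b,c} | (no moves)
Trace ⟨b⟩ through P, begin at {u0}:
  after b @ step 1: {u0}
  — P admits the full trace.
Trace ⟨b⟩ through Q, begin at {v0}:
  after b @ step 1: ∅  — Q cannot continue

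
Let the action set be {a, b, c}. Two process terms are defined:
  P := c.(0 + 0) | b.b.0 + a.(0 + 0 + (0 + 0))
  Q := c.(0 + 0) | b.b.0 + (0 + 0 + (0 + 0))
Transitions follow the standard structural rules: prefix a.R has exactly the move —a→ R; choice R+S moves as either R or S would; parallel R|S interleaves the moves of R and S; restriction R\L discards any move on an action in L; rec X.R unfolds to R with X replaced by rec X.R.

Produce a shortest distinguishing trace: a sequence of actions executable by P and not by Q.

LTS(P): 7 reachable states
  m0 = c.(0 + 0) | b.b.0 + a.(0 + 0 + (0 + 0)) → --a--▸ m1, --b--▸ m2, --c--▸ m3
  m1 = 0 + 0 + (0 + 0) → deadlocked
  m2 = c.(0 + 0) | b.0 → --b--▸ m4, --c--▸ m5
  m3 = (0 + 0) | b.b.0 → --b--▸ m5
  m4 = c.(0 + 0) | 0 → --c--▸ m6
  m5 = (0 + 0) | b.0 → --b--▸ m6
  m6 = (0 + 0) | 0 → deadlocked
LTS(Q): 6 reachable states
  n0 = c.(0 + 0) | b.b.0 + (0 + 0 + (0 + 0)) → --b--▸ n1, --c--▸ n2
  n1 = c.(0 + 0) | b.0 → --b--▸ n3, --c--▸ n4
  n2 = (0 + 0) | b.b.0 → --b--▸ n4
  n3 = c.(0 + 0) | 0 → --c--▸ n5
  n4 = (0 + 0) | b.0 → --b--▸ n5
  n5 = (0 + 0) | 0 → deadlocked
Executing a from P (initial set {m0}):
  after a @ step 1: {m1}
  ✓ P
Executing a from Q (initial set {n0}):
  after a @ step 1: ∅  — Q cannot continue

a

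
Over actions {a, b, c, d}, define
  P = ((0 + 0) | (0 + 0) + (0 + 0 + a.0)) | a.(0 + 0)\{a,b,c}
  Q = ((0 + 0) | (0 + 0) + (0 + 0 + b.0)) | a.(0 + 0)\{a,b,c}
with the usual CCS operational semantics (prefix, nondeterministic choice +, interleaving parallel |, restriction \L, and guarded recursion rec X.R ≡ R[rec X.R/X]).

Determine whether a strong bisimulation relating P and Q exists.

NO

Reachable graph of P (4 states):
  p0 = ((0 + 0) | (0 + 0) + (0 + 0 + a.0)) | a.(0 + 0)\{a,b,c} → —a→ p1, —a→ p2
  p1 = ((0 + 0) | (0 + 0) + (0 + 0 + a.0)) | (0 + 0)\{a,b,c} → —a→ p3
  p2 = 0 | a.(0 + 0)\{a,b,c} → —a→ p3
  p3 = 0 | (0 + 0)\{a,b,c} → ·
Reachable graph of Q (4 states):
  q0 = ((0 + 0) | (0 + 0) + (0 + 0 + b.0)) | a.(0 + 0)\{a,b,c} → —a→ q1, —b→ q2
  q1 = ((0 + 0) | (0 + 0) + (0 + 0 + b.0)) | (0 + 0)\{a,b,c} → —b→ q3
  q2 = 0 | a.(0 + 0)\{a,b,c} → —a→ q3
  q3 = 0 | (0 + 0)\{a,b,c} → ·
Coarsest stable partition (strong bisimilarity classes):
  B0 = {p0}
  B1 = {p1, p2, q2}
  B2 = {p3, q3}
  B3 = {q0}
  B4 = {q1}
p0 ∈ B0, q0 ∈ B3 → different blocks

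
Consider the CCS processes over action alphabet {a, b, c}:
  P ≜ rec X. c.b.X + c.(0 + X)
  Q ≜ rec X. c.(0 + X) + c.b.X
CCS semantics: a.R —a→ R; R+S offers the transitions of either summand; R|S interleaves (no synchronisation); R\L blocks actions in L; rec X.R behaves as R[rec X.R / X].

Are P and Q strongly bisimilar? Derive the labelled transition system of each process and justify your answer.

LTS(P): 3 reachable states
  p0 = rec X. c.b.X + c.(0 + X) → —c→ p1, —c→ p2
  p1 = 0 + (rec X. c.b.X + c.(0 + X)) → —c→ p1, —c→ p2
  p2 = b.(rec X. c.b.X + c.(0 + X)) → —b→ p0
LTS(Q): 3 reachable states
  q0 = rec X. c.(0 + X) + c.b.X → —c→ q1, —c→ q2
  q1 = 0 + (rec X. c.(0 + X) + c.b.X) → —c→ q1, —c→ q2
  q2 = b.(rec X. c.(0 + X) + c.b.X) → —b→ q0
Coarsest stable partition (strong bisimilarity classes):
  B0 = {p0, p1, q0, q1}
  B1 = {p2, q2}
p0 ∈ B0, q0 ∈ B0 → same block

bisimilar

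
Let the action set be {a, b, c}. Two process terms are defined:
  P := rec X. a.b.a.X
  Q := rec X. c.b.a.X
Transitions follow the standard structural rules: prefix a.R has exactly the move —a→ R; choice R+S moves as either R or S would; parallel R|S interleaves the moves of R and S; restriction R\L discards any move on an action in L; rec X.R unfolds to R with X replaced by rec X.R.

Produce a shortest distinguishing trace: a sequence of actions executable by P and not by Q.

a

LTS(P): 3 reachable states
  p0 = rec X. a.b.a.X → ··a··> p1
  p1 = b.a.(rec X. a.b.a.X) → ··b··> p2
  p2 = a.(rec X. a.b.a.X) → ··a··> p0
LTS(Q): 3 reachable states
  q0 = rec X. c.b.a.X → ··c··> q1
  q1 = b.a.(rec X. c.b.a.X) → ··b··> q2
  q2 = a.(rec X. c.b.a.X) → ··a··> q0
Run σ = ⟨a⟩ on P: start {p0}
  after a @ step 1: {p1}
  P completes σ.
Run σ = ⟨a⟩ on Q: start {q0}
  after a @ step 1: ∅ (Q stuck)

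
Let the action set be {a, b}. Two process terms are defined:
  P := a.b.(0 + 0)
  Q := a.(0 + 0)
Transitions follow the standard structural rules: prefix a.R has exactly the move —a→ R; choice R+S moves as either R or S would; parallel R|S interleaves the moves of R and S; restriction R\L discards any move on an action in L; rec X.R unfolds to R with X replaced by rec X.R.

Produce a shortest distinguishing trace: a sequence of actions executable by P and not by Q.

ab

Reachable graph of P (3 states):
  u0 = a.b.(0 + 0) :: =a=> u1
  u1 = b.(0 + 0) :: =b=> u2
  u2 = 0 + 0 :: ·
Reachable graph of Q (2 states):
  v0 = a.(0 + 0) :: =a=> v1
  v1 = 0 + 0 :: ·
Trace ⟨ab⟩ through P, begin at {u0}:
  after a @ step 1: {u1}
  after b @ step 2: {u2}
  ✓ P
Trace ⟨ab⟩ through Q, begin at {v0}:
  after a @ step 1: {v1}
  after b @ step 2: ∅ (Q stuck)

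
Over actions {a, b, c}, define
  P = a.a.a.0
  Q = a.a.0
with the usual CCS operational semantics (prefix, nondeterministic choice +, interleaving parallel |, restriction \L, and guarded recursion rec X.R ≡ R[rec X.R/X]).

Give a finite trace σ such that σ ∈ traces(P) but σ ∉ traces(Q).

aaa

LTS(P): 4 reachable states
  p0 = a.a.a.0 ⊢ =a=> p1
  p1 = a.a.0 ⊢ =a=> p2
  p2 = a.0 ⊢ =a=> p3
  p3 = 0 ⊢ stopped
LTS(Q): 3 reachable states
  q0 = a.a.0 ⊢ =a=> q1
  q1 = a.0 ⊢ =a=> q2
  q2 = 0 ⊢ stopped
Trace ⟨aaa⟩ through P, begin at {p0}:
  step 1 (a): {p1}
  step 2 (a): {p2}
  step 3 (a): {p3}
  — P admits the full trace.
Trace ⟨aaa⟩ through Q, begin at {q0}:
  step 1 (a): {q1}
  step 2 (a): {q2}
  step 3 (a): ∅  — Q cannot continue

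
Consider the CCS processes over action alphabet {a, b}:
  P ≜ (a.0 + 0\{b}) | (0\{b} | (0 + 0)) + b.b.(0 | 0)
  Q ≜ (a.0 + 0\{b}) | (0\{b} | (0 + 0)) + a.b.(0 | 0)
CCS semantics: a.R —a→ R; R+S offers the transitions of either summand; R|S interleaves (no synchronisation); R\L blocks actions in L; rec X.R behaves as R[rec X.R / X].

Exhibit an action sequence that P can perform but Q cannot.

Reachable graph of P (4 states):
  s0 = (a.0 + 0\{b}) | (0\{b} | (0 + 0)) + b.b.(0 | 0) → —a→ s1, —b→ s2
  s1 = 0 | (0\{b} | (0 + 0)) → deadlocked
  s2 = b.(0 | 0) → —b→ s3
  s3 = 0 | 0 → deadlocked
Reachable graph of Q (4 states):
  t0 = (a.0 + 0\{b}) | (0\{b} | (0 + 0)) + a.b.(0 | 0) → —a→ t1, —a→ t2
  t1 = 0 | (0\{b} | (0 + 0)) → deadlocked
  t2 = b.(0 | 0) → —b→ t3
  t3 = 0 | 0 → deadlocked
Executing b from P (initial set {s0}):
  after b @ step 1: {s2}
  P completes σ.
Executing b from Q (initial set {t0}):
  after b @ step 1: ∅ (Q stuck)

b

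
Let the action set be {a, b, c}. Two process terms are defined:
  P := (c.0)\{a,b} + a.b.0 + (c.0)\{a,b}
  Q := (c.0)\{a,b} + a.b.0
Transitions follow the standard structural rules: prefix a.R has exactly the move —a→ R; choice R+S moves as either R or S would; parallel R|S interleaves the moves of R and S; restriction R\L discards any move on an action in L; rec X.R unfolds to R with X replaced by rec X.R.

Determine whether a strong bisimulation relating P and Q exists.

P's transition system — 4 states:
  s0 = (c.0)\{a,b} + a.b.0 + (c.0)\{a,b} → --a--▸ s1, --c--▸ s2
  s1 = b.0 → --b--▸ s3
  s2 = 0\{a,b} → ·
  s3 = 0 → ·
Q's transition system — 4 states:
  t0 = (c.0)\{a,b} + a.b.0 → --a--▸ t1, --c--▸ t2
  t1 = b.0 → --b--▸ t3
  t2 = 0\{a,b} → ·
  t3 = 0 → ·
Coarsest stable partition (strong bisimilarity classes):
  B0 = {s0, t0}
  B1 = {s1, t1}
  B2 = {s2, s3, t2, t3}
s0 ∈ B0, t0 ∈ B0 → same block

P ~ Q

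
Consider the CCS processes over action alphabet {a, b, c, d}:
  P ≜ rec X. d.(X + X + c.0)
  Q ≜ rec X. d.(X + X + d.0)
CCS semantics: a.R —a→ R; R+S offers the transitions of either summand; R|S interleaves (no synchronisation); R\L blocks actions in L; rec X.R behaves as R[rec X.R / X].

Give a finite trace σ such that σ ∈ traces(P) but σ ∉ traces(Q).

P's transition system — 3 states:
  m0 = rec X. d.(X + X + c.0) → -d-> m1
  m1 = (rec X. d.(X + X + c.0)) + (rec X. d.(X + X + c.0)) + c.0 → -c-> m2, -d-> m1
  m2 = 0 → ∅
Q's transition system — 3 states:
  n0 = rec X. d.(X + X + d.0) → -d-> n1
  n1 = (rec X. d.(X + X + d.0)) + (rec X. d.(X + X + d.0)) + d.0 → -d-> n1, -d-> n2
  n2 = 0 → ∅
Run σ = ⟨dc⟩ on P: start {m0}
  after d @ step 1: {m1}
  after c @ step 2: {m2}
  ✓ P
Run σ = ⟨dc⟩ on Q: start {n0}
  after d @ step 1: {n1}
  after c @ step 2: ∅ (Q stuck)

dc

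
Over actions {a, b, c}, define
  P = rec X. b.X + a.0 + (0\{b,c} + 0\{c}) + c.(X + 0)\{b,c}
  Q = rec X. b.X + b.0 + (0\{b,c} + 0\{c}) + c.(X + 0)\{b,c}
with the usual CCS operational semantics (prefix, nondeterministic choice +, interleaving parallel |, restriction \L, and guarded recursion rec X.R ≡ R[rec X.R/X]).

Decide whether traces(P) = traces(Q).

traces(P) ≠ traces(Q) — witness ⟨a⟩

P's transition system — 4 states:
  s0 = rec X. b.X + a.0 + (0\{b,c} + 0\{c}) + c.(X + 0)\{b,c} :: --a--▸ s1, --b--▸ s0, --c--▸ s2
  s1 = 0 :: ∅
  s2 = ((rec X. b.X + a.0 + (0\{b,c} + 0\{c}) + c.(X + 0)\{b,c}) + 0)\{b,c} :: --a--▸ s3
  s3 = 0\{b,c} :: ∅
Q's transition system — 3 states:
  t0 = rec X. b.X + b.0 + (0\{b,c} + 0\{c}) + c.(X + 0)\{b,c} :: --b--▸ t0, --b--▸ t1, --c--▸ t2
  t1 = 0 :: ∅
  t2 = ((rec X. b.X + b.0 + (0\{b,c} + 0\{c}) + c.(X + 0)\{b,c}) + 0)\{b,c} :: ∅
Executing a from P (initial set {s0}):
  after a @ step 1: {s1}
  ✓ P
Executing a from Q (initial set {t0}):
  after a @ step 1: ∅  — Q cannot continue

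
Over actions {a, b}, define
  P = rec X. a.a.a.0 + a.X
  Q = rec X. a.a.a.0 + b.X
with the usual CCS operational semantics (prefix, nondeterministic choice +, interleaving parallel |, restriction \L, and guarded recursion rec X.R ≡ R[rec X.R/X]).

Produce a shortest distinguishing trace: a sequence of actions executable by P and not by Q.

aaaa

LTS(P): 4 reachable states
  p0 = rec X. a.a.a.0 + a.X → —a→ p0, —a→ p1
  p1 = a.a.0 → —a→ p2
  p2 = a.0 → —a→ p3
  p3 = 0 → (no moves)
LTS(Q): 4 reachable states
  q0 = rec X. a.a.a.0 + b.X → —a→ q1, —b→ q0
  q1 = a.a.0 → —a→ q2
  q2 = a.0 → —a→ q3
  q3 = 0 → (no moves)
Trace ⟨aaaa⟩ through P, begin at {p0}:
  step 1 (a): {p0, p1}
  step 2 (a): {p0, p1, p2}
  step 3 (a): {p0, p1, p2, p3}
  step 4 (a): {p0, p1, p2, p3}
  — P admits the full trace.
Trace ⟨aaaa⟩ through Q, begin at {q0}:
  step 1 (a): {q1}
  step 2 (a): {q2}
  step 3 (a): {q3}
  step 4 (a): ∅ (Q stuck)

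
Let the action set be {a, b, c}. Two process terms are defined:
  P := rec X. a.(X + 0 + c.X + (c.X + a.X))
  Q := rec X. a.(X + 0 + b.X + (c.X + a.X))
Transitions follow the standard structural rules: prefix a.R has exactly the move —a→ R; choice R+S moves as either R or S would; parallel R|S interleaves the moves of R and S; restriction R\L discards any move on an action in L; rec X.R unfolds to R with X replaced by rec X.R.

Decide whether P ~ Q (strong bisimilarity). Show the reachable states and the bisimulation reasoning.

P ≁ Q

P's transition system — 2 states:
  p0 = rec X. a.(X + 0 + c.X + (c.X + a.X)) → —a→ p1
  p1 = (rec X. a.(X + 0 + c.X + (c.X + a.X))) + 0 + c.(rec X. a.(X + 0 + c.X + (c.X + a.X))) + (c.(rec X. a.(X + 0 + c.X + (c.X + a.X))) + a.(rec X. a.(X + 0 + c.X + (c.X + a.X)))) → —a→ p0, —a→ p1, —c→ p0
Q's transition system — 2 states:
  q0 = rec X. a.(X + 0 + b.X + (c.X + a.X)) → —a→ q1
  q1 = (rec X. a.(X + 0 + b.X + (c.X + a.X))) + 0 + b.(rec X. a.(X + 0 + b.X + (c.X + a.X))) + (c.(rec X. a.(X + 0 + b.X + (c.X + a.X))) + a.(rec X. a.(X + 0 + b.X + (c.X + a.X)))) → —a→ q0, —a→ q1, —b→ q0, —c→ q0
Coarsest stable partition (strong bisimilarity classes):
  B0 = {p0}
  B1 = {p1}
  B2 = {q0}
  B3 = {q1}
p0 ∈ B0, q0 ∈ B2 → different blocks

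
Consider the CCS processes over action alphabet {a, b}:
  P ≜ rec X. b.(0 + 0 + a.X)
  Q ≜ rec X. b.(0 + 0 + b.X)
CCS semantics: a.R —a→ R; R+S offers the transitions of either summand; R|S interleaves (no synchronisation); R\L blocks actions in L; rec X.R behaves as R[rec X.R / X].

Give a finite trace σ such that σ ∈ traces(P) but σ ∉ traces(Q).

ba

P's transition system — 2 states:
  s0 = rec X. b.(0 + 0 + a.X) ⊢ -b-> s1
  s1 = 0 + 0 + a.(rec X. b.(0 + 0 + a.X)) ⊢ -a-> s0
Q's transition system — 2 states:
  t0 = rec X. b.(0 + 0 + b.X) ⊢ -b-> t1
  t1 = 0 + 0 + b.(rec X. b.(0 + 0 + b.X)) ⊢ -b-> t0
Trace ⟨ba⟩ through P, begin at {s0}:
  after b @ step 1: {s1}
  after a @ step 2: {s0}
  P completes σ.
Trace ⟨ba⟩ through Q, begin at {t0}:
  after b @ step 1: {t1}
  after a @ step 2: no successor for Q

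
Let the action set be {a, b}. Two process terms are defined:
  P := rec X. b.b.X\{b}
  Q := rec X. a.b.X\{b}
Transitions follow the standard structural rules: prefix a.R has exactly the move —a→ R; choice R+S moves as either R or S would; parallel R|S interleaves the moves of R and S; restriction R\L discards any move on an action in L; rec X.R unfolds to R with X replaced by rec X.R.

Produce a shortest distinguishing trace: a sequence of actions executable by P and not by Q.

Reachable graph of P (3 states):
  u0 = rec X. b.b.X\{b} ⊢ --b--▸ u1
  u1 = b.(rec X. b.b.X\{b})\{b} ⊢ --b--▸ u2
  u2 = (rec X. b.b.X\{b})\{b} ⊢ stopped
Reachable graph of Q (4 states):
  v0 = rec X. a.b.X\{b} ⊢ --a--▸ v1
  v1 = b.(rec X. a.b.X\{b})\{b} ⊢ --b--▸ v2
  v2 = (rec X. a.b.X\{b})\{b} ⊢ --a--▸ v3
  v3 = (b.(rec X. a.b.X\{b})\{b})\{b} ⊢ stopped
Executing b from P (initial set {u0}):
  after b @ step 1: {u1}
  P completes σ.
Executing b from Q (initial set {v0}):
  after b @ step 1: ∅ (Q stuck)

b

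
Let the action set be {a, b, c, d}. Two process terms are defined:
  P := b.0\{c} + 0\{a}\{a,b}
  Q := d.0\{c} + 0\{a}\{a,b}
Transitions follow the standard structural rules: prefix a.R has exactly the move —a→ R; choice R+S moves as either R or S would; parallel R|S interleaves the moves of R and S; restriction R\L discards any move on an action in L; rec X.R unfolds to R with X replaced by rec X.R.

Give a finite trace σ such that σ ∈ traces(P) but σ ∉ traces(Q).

P's transition system — 2 states:
  u0 = b.0\{c} + 0\{a}\{a,b} | --b--▸ u1
  u1 = 0\{c} | (no moves)
Q's transition system — 2 states:
  v0 = d.0\{c} + 0\{a}\{a,b} | --d--▸ v1
  v1 = 0\{c} | (no moves)
Trace ⟨b⟩ through P, begin at {u0}:
  step 1 (b): {u1}
  — P admits the full trace.
Trace ⟨b⟩ through Q, begin at {v0}:
  step 1 (b): no successor for Q

b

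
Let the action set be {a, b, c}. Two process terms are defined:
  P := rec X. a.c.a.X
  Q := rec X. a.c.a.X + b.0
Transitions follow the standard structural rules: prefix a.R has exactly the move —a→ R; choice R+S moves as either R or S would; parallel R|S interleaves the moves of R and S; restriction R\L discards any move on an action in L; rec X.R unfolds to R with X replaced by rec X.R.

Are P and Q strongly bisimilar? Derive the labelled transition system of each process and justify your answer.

Reachable graph of P (3 states):
  m0 = rec X. a.c.a.X has moves ··a··> m1
  m1 = c.a.(rec X. a.c.a.X) has moves ··c··> m2
  m2 = a.(rec X. a.c.a.X) has moves ··a··> m0
Reachable graph of Q (4 states):
  n0 = rec X. a.c.a.X + b.0 has moves ··a··> n1, ··b··> n2
  n1 = c.a.(rec X. a.c.a.X + b.0) has moves ··c··> n3
  n2 = 0 has moves ∅
  n3 = a.(rec X. a.c.a.X + b.0) has moves ··a··> n0
Bisimilarity quotient blocks:
  B0 = {m0}
  B1 = {m1}
  B2 = {m2}
  B3 = {n0}
  B4 = {n1}
  B5 = {n3}
  B6 = {n2}
m0 ∈ B0, n0 ∈ B3 → different blocks

P ≁ Q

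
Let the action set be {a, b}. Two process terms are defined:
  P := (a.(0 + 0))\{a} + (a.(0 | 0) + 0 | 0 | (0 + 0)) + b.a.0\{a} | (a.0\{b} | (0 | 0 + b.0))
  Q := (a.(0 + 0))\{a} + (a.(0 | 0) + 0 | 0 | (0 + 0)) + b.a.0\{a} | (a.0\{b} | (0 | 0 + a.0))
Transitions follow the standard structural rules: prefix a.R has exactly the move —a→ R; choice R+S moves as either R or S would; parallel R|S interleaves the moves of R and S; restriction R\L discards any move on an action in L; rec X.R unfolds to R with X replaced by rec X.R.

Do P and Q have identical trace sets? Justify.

trace-distinct — witness ⟨bb⟩

P's transition system — 13 states:
  m0 = (a.(0 + 0))\{a} + (a.(0 | 0) + 0 | 0 | (0 + 0)) + b.a.0\{a} | (a.0\{b} | (0 | 0 + b.0)) → -a-> m1, -a-> m2, -b-> m3, -b-> m4
  m1 = 0 | 0 → (no moves)
  m2 = b.a.0\{a} | (0\{b} | (0 | 0 + b.0)) → -b-> m5, -b-> m6
  m3 = a.0\{a} | (a.0\{b} | (0 | 0 + b.0)) → -a-> m5, -a-> m7, -b-> m8
  m4 = b.a.0\{a} | (a.0\{b} | 0) → -a-> m6, -b-> m8
  m5 = a.0\{a} | (0\{b} | (0 | 0 + b.0)) → -a-> m9, -b-> m10
  m6 = b.a.0\{a} | (0\{b} | 0) → -b-> m10
  m7 = 0\{a} | (a.0\{b} | (0 | 0 + b.0)) → -a-> m9, -b-> m11
  m8 = a.0\{a} | (a.0\{b} | 0) → -a-> m10, -a-> m11
  m9 = 0\{a} | (0\{b} | (0 | 0 + b.0)) → -b-> m12
  m10 = a.0\{a} | (0\{b} | 0) → -a-> m12
  m11 = 0\{a} | (a.0\{b} | 0) → -a-> m12
  m12 = 0\{a} | (0\{b} | 0) → (no moves)
Q's transition system — 13 states:
  n0 = (a.(0 + 0))\{a} + (a.(0 | 0) + 0 | 0 | (0 + 0)) + b.a.0\{a} | (a.0\{b} | (0 | 0 + a.0)) → -a-> n1, -a-> n2, -a-> n3, -b-> n4
  n1 = 0 | 0 → (no moves)
  n2 = b.a.0\{a} | (0\{b} | (0 | 0 + a.0)) → -a-> n5, -b-> n6
  n3 = b.a.0\{a} | (a.0\{b} | 0) → -a-> n5, -b-> n7
  n4 = a.0\{a} | (a.0\{b} | (0 | 0 + a.0)) → -a-> n6, -a-> n7, -a-> n8
  n5 = b.a.0\{a} | (0\{b} | 0) → -b-> n9
  n6 = a.0\{a} | (0\{b} | (0 | 0 + a.0)) → -a-> n10, -a-> n9
  n7 = a.0\{a} | (a.0\{b} | 0) → -a-> n11, -a-> n9
  n8 = 0\{a} | (a.0\{b} | (0 | 0 + a.0)) → -a-> n10, -a-> n11
  n9 = a.0\{a} | (0\{b} | 0) → -a-> n12
  n10 = 0\{a} | (0\{b} | (0 | 0 + a.0)) → -a-> n12
  n11 = 0\{a} | (a.0\{b} | 0) → -a-> n12
  n12 = 0\{a} | (0\{b} | 0) → (no moves)
Run σ = ⟨bb⟩ on P: start {m0}
  step 1 (b): {m3, m4}
  step 2 (b): {m8}
  P completes σ.
Run σ = ⟨bb⟩ on Q: start {n0}
  step 1 (b): {n4}
  step 2 (b): ∅  — Q cannot continue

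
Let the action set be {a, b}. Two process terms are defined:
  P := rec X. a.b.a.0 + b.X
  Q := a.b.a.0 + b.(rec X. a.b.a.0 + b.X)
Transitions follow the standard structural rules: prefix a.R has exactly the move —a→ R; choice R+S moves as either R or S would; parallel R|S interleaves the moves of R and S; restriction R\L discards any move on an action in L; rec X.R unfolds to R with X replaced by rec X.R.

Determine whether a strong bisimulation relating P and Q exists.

P's transition system — 4 states:
  p0 = rec X. a.b.a.0 + b.X ⊢ --a--▸ p1, --b--▸ p0
  p1 = b.a.0 ⊢ --b--▸ p2
  p2 = a.0 ⊢ --a--▸ p3
  p3 = 0 ⊢ stopped
Q's transition system — 5 states:
  q0 = a.b.a.0 + b.(rec X. a.b.a.0 + b.X) ⊢ --a--▸ q1, --b--▸ q2
  q1 = b.a.0 ⊢ --b--▸ q3
  q2 = rec X. a.b.a.0 + b.X ⊢ --a--▸ q1, --b--▸ q2
  q3 = a.0 ⊢ --a--▸ q4
  q4 = 0 ⊢ stopped
Coarsest stable partition (strong bisimilarity classes):
  B0 = {p0, q0, q2}
  B1 = {p1, q1}
  B2 = {p2, q3}
  B3 = {p3, q4}
p0 ∈ B0, q0 ∈ B0 → same block

YES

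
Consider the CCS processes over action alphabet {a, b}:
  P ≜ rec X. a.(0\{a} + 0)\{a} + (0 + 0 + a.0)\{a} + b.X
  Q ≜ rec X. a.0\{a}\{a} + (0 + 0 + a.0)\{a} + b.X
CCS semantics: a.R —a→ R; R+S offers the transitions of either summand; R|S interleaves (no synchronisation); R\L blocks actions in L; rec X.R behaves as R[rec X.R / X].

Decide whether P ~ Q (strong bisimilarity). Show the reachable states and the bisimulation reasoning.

YES

LTS(P): 2 reachable states
  s0 = rec X. a.(0\{a} + 0)\{a} + (0 + 0 + a.0)\{a} + b.X :: --a--▸ s1, --b--▸ s0
  s1 = (0\{a} + 0)\{a} :: ·
LTS(Q): 2 reachable states
  t0 = rec X. a.0\{a}\{a} + (0 + 0 + a.0)\{a} + b.X :: --a--▸ t1, --b--▸ t0
  t1 = 0\{a}\{a} :: ·
Partition-refinement fixed point:
  B0 = {s0, t0}
  B1 = {s1, t1}
s0 ∈ B0, t0 ∈ B0 → same block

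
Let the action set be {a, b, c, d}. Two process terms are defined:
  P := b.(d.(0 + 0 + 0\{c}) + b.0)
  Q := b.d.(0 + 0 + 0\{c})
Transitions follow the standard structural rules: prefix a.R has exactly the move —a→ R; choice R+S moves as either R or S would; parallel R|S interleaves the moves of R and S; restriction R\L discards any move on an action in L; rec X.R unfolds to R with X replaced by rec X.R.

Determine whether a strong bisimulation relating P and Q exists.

P's transition system — 4 states:
  m0 = b.(d.(0 + 0 + 0\{c}) + b.0) | —b→ m1
  m1 = d.(0 + 0 + 0\{c}) + b.0 | —b→ m2, —d→ m3
  m2 = 0 | ·
  m3 = 0 + 0 + 0\{c} | ·
Q's transition system — 3 states:
  n0 = b.d.(0 + 0 + 0\{c}) | —b→ n1
  n1 = d.(0 + 0 + 0\{c}) | —d→ n2
  n2 = 0 + 0 + 0\{c} | ·
Coarsest stable partition (strong bisimilarity classes):
  B0 = {m0}
  B1 = {m1}
  B2 = {m2, m3, n2}
  B3 = {n0}
  B4 = {n1}
m0 ∈ B0, n0 ∈ B3 → different blocks

not bisimilar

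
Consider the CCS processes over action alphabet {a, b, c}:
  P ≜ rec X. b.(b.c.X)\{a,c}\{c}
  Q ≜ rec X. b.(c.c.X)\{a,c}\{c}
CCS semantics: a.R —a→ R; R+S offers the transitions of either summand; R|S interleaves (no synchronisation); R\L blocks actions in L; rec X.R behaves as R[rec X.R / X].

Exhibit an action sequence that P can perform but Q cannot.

LTS(P): 3 reachable states
  u0 = rec X. b.(b.c.X)\{a,c}\{c} :: --b--▸ u1
  u1 = (b.c.(rec X. b.(b.c.X)\{a,c}\{c}))\{a,c}\{c} :: --b--▸ u2
  u2 = (c.(rec X. b.(b.c.X)\{a,c}\{c}))\{a,c}\{c} :: ∅
LTS(Q): 2 reachable states
  v0 = rec X. b.(c.c.X)\{a,c}\{c} :: --b--▸ v1
  v1 = (c.c.(rec X. b.(c.c.X)\{a,c}\{c}))\{a,c}\{c} :: ∅
Run σ = ⟨bb⟩ on P: start {u0}
  [1] b ⇒ {u1}
  [2] b ⇒ {u2}
  ✓ P
Run σ = ⟨bb⟩ on Q: start {v0}
  [1] b ⇒ {v1}
  [2] b ⇒ ∅  — Q cannot continue

bb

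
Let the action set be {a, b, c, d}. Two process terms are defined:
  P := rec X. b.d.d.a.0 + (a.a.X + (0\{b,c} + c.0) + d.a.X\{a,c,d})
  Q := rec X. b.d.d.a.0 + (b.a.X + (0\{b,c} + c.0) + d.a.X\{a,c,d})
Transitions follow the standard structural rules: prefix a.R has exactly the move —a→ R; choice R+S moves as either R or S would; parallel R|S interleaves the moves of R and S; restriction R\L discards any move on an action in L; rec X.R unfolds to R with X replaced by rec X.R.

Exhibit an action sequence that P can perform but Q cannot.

a

LTS(P): 9 reachable states
  m0 = rec X. b.d.d.a.0 + (a.a.X + (0\{b,c} + c.0) + d.a.X\{a,c,d}) :: ··a··> m1, ··b··> m2, ··c··> m3, ··d··> m4
  m1 = a.(rec X. b.d.d.a.0 + (a.a.X + (0\{b,c} + c.0) + d.a.X\{a,c,d})) :: ··a··> m0
  m2 = d.d.a.0 :: ··d··> m5
  m3 = 0 :: ∅
  m4 = a.(rec X. b.d.d.a.0 + (a.a.X + (0\{b,c} + c.0) + d.a.X\{a,c,d}))\{a,c,d} :: ··a··> m6
  m5 = d.a.0 :: ··d··> m7
  m6 = (rec X. b.d.d.a.0 + (a.a.X + (0\{b,c} + c.0) + d.a.X\{a,c,d}))\{a,c,d} :: ··b··> m8
  m7 = a.0 :: ··a··> m3
  m8 = (d.d.a.0)\{a,c,d} :: ∅
LTS(Q): 10 reachable states
  n0 = rec X. b.d.d.a.0 + (b.a.X + (0\{b,c} + c.0) + d.a.X\{a,c,d}) :: ··b··> n1, ··b··> n2, ··c··> n3, ··d··> n4
  n1 = a.(rec X. b.d.d.a.0 + (b.a.X + (0\{b,c} + c.0) + d.a.X\{a,c,d})) :: ··a··> n0
  n2 = d.d.a.0 :: ··d··> n5
  n3 = 0 :: ∅
  n4 = a.(rec X. b.d.d.a.0 + (b.a.X + (0\{b,c} + c.0) + d.a.X\{a,c,d}))\{a,c,d} :: ··a··> n6
  n5 = d.a.0 :: ··d··> n7
  n6 = (rec X. b.d.d.a.0 + (b.a.X + (0\{b,c} + c.0) + d.a.X\{a,c,d}))\{a,c,d} :: ··b··> n8, ··b··> n9
  n7 = a.0 :: ··a··> n3
  n8 = (a.(rec X. b.d.d.a.0 + (b.a.X + (0\{b,c} + c.0) + d.a.X\{a,c,d})))\{a,c,d} :: ∅
  n9 = (d.d.a.0)\{a,c,d} :: ∅
Trace ⟨a⟩ through P, begin at {m0}:
  [1] a ⇒ {m1}
  — P admits the full trace.
Trace ⟨a⟩ through Q, begin at {n0}:
  [1] a ⇒ ∅  — Q cannot continue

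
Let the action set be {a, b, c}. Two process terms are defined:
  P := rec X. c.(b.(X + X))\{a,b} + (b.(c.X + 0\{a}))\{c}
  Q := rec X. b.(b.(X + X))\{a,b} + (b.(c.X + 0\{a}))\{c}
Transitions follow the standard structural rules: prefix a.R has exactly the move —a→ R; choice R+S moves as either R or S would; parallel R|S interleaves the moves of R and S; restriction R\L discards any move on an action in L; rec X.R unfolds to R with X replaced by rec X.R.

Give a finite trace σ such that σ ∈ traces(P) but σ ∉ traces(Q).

P's transition system — 3 states:
  s0 = rec X. c.(b.(X + X))\{a,b} + (b.(c.X + 0\{a}))\{c} ⊢ —b→ s1, —c→ s2
  s1 = (c.(rec X. c.(b.(X + X))\{a,b} + (b.(c.X + 0\{a}))\{c}) + 0\{a})\{c} ⊢ stopped
  s2 = (b.((rec X. c.(b.(X + X))\{a,b} + (b.(c.X + 0\{a}))\{c}) + (rec X. c.(b.(X + X))\{a,b} + (b.(c.X + 0\{a}))\{c})))\{a,b} ⊢ stopped
Q's transition system — 3 states:
  t0 = rec X. b.(b.(X + X))\{a,b} + (b.(c.X + 0\{a}))\{c} ⊢ —b→ t1, —b→ t2
  t1 = (b.((rec X. b.(b.(X + X))\{a,b} + (b.(c.X + 0\{a}))\{c}) + (rec X. b.(b.(X + X))\{a,b} + (b.(c.X + 0\{a}))\{c})))\{a,b} ⊢ stopped
  t2 = (c.(rec X. b.(b.(X + X))\{a,b} + (b.(c.X + 0\{a}))\{c}) + 0\{a})\{c} ⊢ stopped
Trace ⟨c⟩ through P, begin at {s0}:
  step 1 (c): {s2}
  P completes σ.
Trace ⟨c⟩ through Q, begin at {t0}:
  step 1 (c): ∅  — Q cannot continue

c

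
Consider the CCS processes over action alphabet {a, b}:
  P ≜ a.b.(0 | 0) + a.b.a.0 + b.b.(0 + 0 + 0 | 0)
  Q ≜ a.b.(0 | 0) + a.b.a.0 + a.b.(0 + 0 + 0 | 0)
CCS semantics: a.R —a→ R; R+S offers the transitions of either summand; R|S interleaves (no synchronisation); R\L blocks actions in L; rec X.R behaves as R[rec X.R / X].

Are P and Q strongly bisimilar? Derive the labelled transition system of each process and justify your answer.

LTS(P): 8 reachable states
  s0 = a.b.(0 | 0) + a.b.a.0 + b.b.(0 + 0 + 0 | 0) ⊢ =a=> s1, =a=> s2, =b=> s3
  s1 = b.(0 | 0) ⊢ =b=> s4
  s2 = b.a.0 ⊢ =b=> s5
  s3 = b.(0 + 0 + 0 | 0) ⊢ =b=> s6
  s4 = 0 | 0 ⊢ deadlocked
  s5 = a.0 ⊢ =a=> s7
  s6 = 0 + 0 + 0 | 0 ⊢ deadlocked
  s7 = 0 ⊢ deadlocked
LTS(Q): 8 reachable states
  t0 = a.b.(0 | 0) + a.b.a.0 + a.b.(0 + 0 + 0 | 0) ⊢ =a=> t1, =a=> t2, =a=> t3
  t1 = b.(0 + 0 + 0 | 0) ⊢ =b=> t4
  t2 = b.(0 | 0) ⊢ =b=> t5
  t3 = b.a.0 ⊢ =b=> t6
  t4 = 0 + 0 + 0 | 0 ⊢ deadlocked
  t5 = 0 | 0 ⊢ deadlocked
  t6 = a.0 ⊢ =a=> t7
  t7 = 0 ⊢ deadlocked
Bisimilarity quotient blocks:
  B0 = {s0}
  B1 = {s1, s3, t1, t2}
  B2 = {s4, s6, s7, t4, t5, t7}
  B3 = {s2, t3}
  B4 = {s5, t6}
  B5 = {t0}
s0 ∈ B0, t0 ∈ B5 → different blocks

P ≁ Q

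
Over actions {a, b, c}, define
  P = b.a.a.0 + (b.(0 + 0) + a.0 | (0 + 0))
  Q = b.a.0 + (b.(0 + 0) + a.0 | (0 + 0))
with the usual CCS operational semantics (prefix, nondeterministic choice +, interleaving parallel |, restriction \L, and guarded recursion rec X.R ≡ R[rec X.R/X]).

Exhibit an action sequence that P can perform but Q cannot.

Reachable graph of P (6 states):
  u0 = b.a.a.0 + (b.(0 + 0) + a.0 | (0 + 0)) has moves —a→ u1, —b→ u2, —b→ u3
  u1 = 0 | (0 + 0) has moves stopped
  u2 = 0 + 0 has moves stopped
  u3 = a.a.0 has moves —a→ u4
  u4 = a.0 has moves —a→ u5
  u5 = 0 has moves stopped
Reachable graph of Q (5 states):
  v0 = b.a.0 + (b.(0 + 0) + a.0 | (0 + 0)) has moves —a→ v1, —b→ v2, —b→ v3
  v1 = 0 | (0 + 0) has moves stopped
  v2 = 0 + 0 has moves stopped
  v3 = a.0 has moves —a→ v4
  v4 = 0 has moves stopped
Executing baa from P (initial set {u0}):
  [1] b ⇒ {u2, u3}
  [2] a ⇒ {u4}
  [3] a ⇒ {u5}
  — P admits the full trace.
Executing baa from Q (initial set {v0}):
  [1] b ⇒ {v2, v3}
  [2] a ⇒ {v4}
  [3] a ⇒ ∅ (Q stuck)

baa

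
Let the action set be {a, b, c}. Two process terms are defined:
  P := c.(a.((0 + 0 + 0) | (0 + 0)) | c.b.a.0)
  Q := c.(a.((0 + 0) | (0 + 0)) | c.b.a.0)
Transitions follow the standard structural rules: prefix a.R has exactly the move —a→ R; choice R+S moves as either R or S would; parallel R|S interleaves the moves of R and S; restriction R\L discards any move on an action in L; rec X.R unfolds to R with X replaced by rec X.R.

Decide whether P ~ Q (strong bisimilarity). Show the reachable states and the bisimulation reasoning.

YES

P's transition system — 9 states:
  s0 = c.(a.((0 + 0 + 0) | (0 + 0)) | c.b.a.0) | -c-> s1
  s1 = a.((0 + 0 + 0) | (0 + 0)) | c.b.a.0 | -a-> s2, -c-> s3
  s2 = (0 + 0 + 0) | (0 + 0) | c.b.a.0 | -c-> s4
  s3 = a.((0 + 0 + 0) | (0 + 0)) | b.a.0 | -a-> s4, -b-> s5
  s4 = (0 + 0 + 0) | (0 + 0) | b.a.0 | -b-> s6
  s5 = a.((0 + 0 + 0) | (0 + 0)) | a.0 | -a-> s6, -a-> s7
  s6 = (0 + 0 + 0) | (0 + 0) | a.0 | -a-> s8
  s7 = a.((0 + 0 + 0) | (0 + 0)) | 0 | -a-> s8
  s8 = (0 + 0 + 0) | (0 + 0) | 0 | ·
Q's transition system — 9 states:
  t0 = c.(a.((0 + 0) | (0 + 0)) | c.b.a.0) | -c-> t1
  t1 = a.((0 + 0) | (0 + 0)) | c.b.a.0 | -a-> t2, -c-> t3
  t2 = (0 + 0) | (0 + 0) | c.b.a.0 | -c-> t4
  t3 = a.((0 + 0) | (0 + 0)) | b.a.0 | -a-> t4, -b-> t5
  t4 = (0 + 0) | (0 + 0) | b.a.0 | -b-> t6
  t5 = a.((0 + 0) | (0 + 0)) | a.0 | -a-> t6, -a-> t7
  t6 = (0 + 0) | (0 + 0) | a.0 | -a-> t8
  t7 = a.((0 + 0) | (0 + 0)) | 0 | -a-> t8
  t8 = (0 + 0) | (0 + 0) | 0 | ·
Bisimilarity quotient blocks:
  B0 = {s0, t0}
  B1 = {s1, t1}
  B2 = {s2, t2}
  B3 = {s4, t4}
  B4 = {s6, s7, t6, t7}
  B5 = {s8, t8}
  B6 = {s3, t3}
  B7 = {s5, t5}
s0 ∈ B0, t0 ∈ B0 → same block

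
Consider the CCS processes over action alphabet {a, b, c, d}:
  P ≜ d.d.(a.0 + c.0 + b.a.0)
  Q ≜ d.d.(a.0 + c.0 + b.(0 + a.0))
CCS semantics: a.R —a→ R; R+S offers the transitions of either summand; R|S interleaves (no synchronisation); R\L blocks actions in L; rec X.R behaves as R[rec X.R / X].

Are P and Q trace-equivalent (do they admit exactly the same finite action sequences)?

YES

Reachable graph of P (5 states):
  u0 = d.d.(a.0 + c.0 + b.a.0) :: --d--▸ u1
  u1 = d.(a.0 + c.0 + b.a.0) :: --d--▸ u2
  u2 = a.0 + c.0 + b.a.0 :: --a--▸ u3, --b--▸ u4, --c--▸ u3
  u3 = 0 :: (no moves)
  u4 = a.0 :: --a--▸ u3
Reachable graph of Q (5 states):
  v0 = d.d.(a.0 + c.0 + b.(0 + a.0)) :: --d--▸ v1
  v1 = d.(a.0 + c.0 + b.(0 + a.0)) :: --d--▸ v2
  v2 = a.0 + c.0 + b.(0 + a.0) :: --a--▸ v3, --b--▸ v4, --c--▸ v3
  v3 = 0 :: (no moves)
  v4 = 0 + a.0 :: --a--▸ v3
Coarsest stable partition (strong bisimilarity classes):
  B0 = {u0, v0}
  B1 = {u1, v1}
  B2 = {u2, v2}
  B3 = {u3, v3}
  B4 = {u4, v4}
u0 ∈ B0, v0 ∈ B0 → same block
Bisimilar ⇒ trace-equivalent.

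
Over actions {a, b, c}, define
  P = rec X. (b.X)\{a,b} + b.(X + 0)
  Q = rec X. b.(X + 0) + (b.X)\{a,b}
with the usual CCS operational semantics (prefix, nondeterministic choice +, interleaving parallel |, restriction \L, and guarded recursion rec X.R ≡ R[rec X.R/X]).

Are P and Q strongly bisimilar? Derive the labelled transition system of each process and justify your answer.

P's transition system — 2 states:
  u0 = rec X. (b.X)\{a,b} + b.(X + 0) → —b→ u1
  u1 = (rec X. (b.X)\{a,b} + b.(X + 0)) + 0 → —b→ u1
Q's transition system — 2 states:
  v0 = rec X. b.(X + 0) + (b.X)\{a,b} → —b→ v1
  v1 = (rec X. b.(X + 0) + (b.X)\{a,b}) + 0 → —b→ v1
Coarsest stable partition (strong bisimilarity classes):
  B0 = {u0, u1, v0, v1}
u0 ∈ B0, v0 ∈ B0 → same block

YES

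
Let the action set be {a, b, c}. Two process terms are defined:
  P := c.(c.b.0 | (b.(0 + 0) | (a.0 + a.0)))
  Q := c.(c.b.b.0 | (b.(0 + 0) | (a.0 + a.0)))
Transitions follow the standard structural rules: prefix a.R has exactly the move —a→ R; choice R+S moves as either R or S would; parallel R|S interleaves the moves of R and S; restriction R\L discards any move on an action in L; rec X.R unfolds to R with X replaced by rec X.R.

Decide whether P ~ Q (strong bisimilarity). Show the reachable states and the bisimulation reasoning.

not bisimilar

LTS(P): 13 reachable states
  s0 = c.(c.b.0 | (b.(0 + 0) | (a.0 + a.0))) → --c--▸ s1
  s1 = c.b.0 | (b.(0 + 0) | (a.0 + a.0)) → --a--▸ s2, --b--▸ s3, --c--▸ s4
  s2 = c.b.0 | (b.(0 + 0) | 0) → --b--▸ s5, --c--▸ s6
  s3 = c.b.0 | ((0 + 0) | (a.0 + a.0)) → --a--▸ s5, --c--▸ s7
  s4 = b.0 | (b.(0 + 0) | (a.0 + a.0)) → --a--▸ s6, --b--▸ s7, --b--▸ s8
  s5 = c.b.0 | ((0 + 0) | 0) → --c--▸ s9
  s6 = b.0 | (b.(0 + 0) | 0) → --b--▸ s10, --b--▸ s9
  s7 = b.0 | ((0 + 0) | (a.0 + a.0)) → --a--▸ s9, --b--▸ s11
  s8 = 0 | (b.(0 + 0) | (a.0 + a.0)) → --a--▸ s10, --b--▸ s11
  s9 = b.0 | ((0 + 0) | 0) → --b--▸ s12
  s10 = 0 | (b.(0 + 0) | 0) → --b--▸ s12
  s11 = 0 | ((0 + 0) | (a.0 + a.0)) → --a--▸ s12
  s12 = 0 | ((0 + 0) | 0) → ∅
LTS(Q): 17 reachable states
  t0 = c.(c.b.b.0 | (b.(0 + 0) | (a.0 + a.0))) → --c--▸ t1
  t1 = c.b.b.0 | (b.(0 + 0) | (a.0 + a.0)) → --a--▸ t2, --b--▸ t3, --c--▸ t4
  t2 = c.b.b.0 | (b.(0 + 0) | 0) → --b--▸ t5, --c--▸ t6
  t3 = c.b.b.0 | ((0 + 0) | (a.0 + a.0)) → --a--▸ t5, --c--▸ t7
  t4 = b.b.0 | (b.(0 + 0) | (a.0 + a.0)) → --a--▸ t6, --b--▸ t7, --b--▸ t8
  t5 = c.b.b.0 | ((0 + 0) | 0) → --c--▸ t9
  t6 = b.b.0 | (b.(0 + 0) | 0) → --b--▸ t10, --b--▸ t9
  t7 = b.b.0 | ((0 + 0) | (a.0 + a.0)) → --a--▸ t9, --b--▸ t11
  t8 = b.0 | (b.(0 + 0) | (a.0 + a.0)) → --a--▸ t10, --b--▸ t11, --b--▸ t12
  t9 = b.b.0 | ((0 + 0) | 0) → --b--▸ t13
  t10 = b.0 | (b.(0 + 0) | 0) → --b--▸ t13, --b--▸ t14
  t11 = b.0 | ((0 + 0) | (a.0 + a.0)) → --a--▸ t13, --b--▸ t15
  t12 = 0 | (b.(0 + 0) | (a.0 + a.0)) → --a--▸ t14, --b--▸ t15
  t13 = b.0 | ((0 + 0) | 0) → --b--▸ t16
  t14 = 0 | (b.(0 + 0) | 0) → --b--▸ t16
  t15 = 0 | ((0 + 0) | (a.0 + a.0)) → --a--▸ t16
  t16 = 0 | ((0 + 0) | 0) → ∅
Coarsest stable partition (strong bisimilarity classes):
  B0 = {s0}
  B1 = {s1}
  B2 = {s2}
  B3 = {s5}
  B4 = {s10, s9, t13, t14}
  B5 = {s12, t16}
  B6 = {s6, t10, t9}
  B7 = {s4, t7, t8}
  B8 = {s7, s8, t11, t12}
  B9 = {s11, t15}
  B10 = {s3}
  B11 = {t0}
  B12 = {t1}
  B13 = {t2}
  B14 = {t6}
  B15 = {t5}
  B16 = {t3}
  B17 = {t4}
s0 ∈ B0, t0 ∈ B11 → different blocks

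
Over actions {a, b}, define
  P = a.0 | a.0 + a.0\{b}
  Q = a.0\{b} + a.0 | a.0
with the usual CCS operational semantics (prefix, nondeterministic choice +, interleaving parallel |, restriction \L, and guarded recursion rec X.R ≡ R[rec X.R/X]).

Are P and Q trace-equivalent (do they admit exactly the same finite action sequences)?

YES

LTS(P): 5 reachable states
  u0 = a.0 | a.0 + a.0\{b} | --a--▸ u1, --a--▸ u2, --a--▸ u3
  u1 = 0 | a.0 | --a--▸ u4
  u2 = 0\{b} | ·
  u3 = a.0 | 0 | --a--▸ u4
  u4 = 0 | 0 | ·
LTS(Q): 5 reachable states
  v0 = a.0\{b} + a.0 | a.0 | --a--▸ v1, --a--▸ v2, --a--▸ v3
  v1 = 0 | a.0 | --a--▸ v4
  v2 = 0\{b} | ·
  v3 = a.0 | 0 | --a--▸ v4
  v4 = 0 | 0 | ·
Partition-refinement fixed point:
  B0 = {u0, v0}
  B1 = {u2, u4, v2, v4}
  B2 = {u1, u3, v1, v3}
u0 ∈ B0, v0 ∈ B0 → same block
Bisimilar ⇒ trace-equivalent.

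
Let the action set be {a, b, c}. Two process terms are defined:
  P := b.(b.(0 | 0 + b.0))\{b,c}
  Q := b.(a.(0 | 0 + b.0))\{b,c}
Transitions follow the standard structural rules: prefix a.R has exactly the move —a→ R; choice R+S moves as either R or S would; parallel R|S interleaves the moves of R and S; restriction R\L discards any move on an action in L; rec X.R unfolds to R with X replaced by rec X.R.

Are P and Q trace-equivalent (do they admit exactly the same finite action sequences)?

NO — witness ⟨ba⟩

Reachable graph of P (2 states):
  p0 = b.(b.(0 | 0 + b.0))\{b,c} → -b-> p1
  p1 = (b.(0 | 0 + b.0))\{b,c} → (no moves)
Reachable graph of Q (3 states):
  q0 = b.(a.(0 | 0 + b.0))\{b,c} → -b-> q1
  q1 = (a.(0 | 0 + b.0))\{b,c} → -a-> q2
  q2 = (0 | 0 + b.0)\{b,c} → (no moves)
Executing ba from Q (initial set {q0}):
  [1] b ⇒ {q1}
  [2] a ⇒ {q2}
  ✓ Q
Executing ba from P (initial set {p0}):
  [1] b ⇒ {p1}
  [2] a ⇒ ∅ (P stuck)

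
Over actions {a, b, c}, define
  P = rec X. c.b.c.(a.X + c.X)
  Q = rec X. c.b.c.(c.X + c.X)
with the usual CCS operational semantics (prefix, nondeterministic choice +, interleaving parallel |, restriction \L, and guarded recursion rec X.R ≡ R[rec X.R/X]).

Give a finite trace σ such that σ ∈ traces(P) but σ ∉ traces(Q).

cbca

P's transition system — 4 states:
  p0 = rec X. c.b.c.(a.X + c.X) → —c→ p1
  p1 = b.c.(a.(rec X. c.b.c.(a.X + c.X)) + c.(rec X. c.b.c.(a.X + c.X))) → —b→ p2
  p2 = c.(a.(rec X. c.b.c.(a.X + c.X)) + c.(rec X. c.b.c.(a.X + c.X))) → —c→ p3
  p3 = a.(rec X. c.b.c.(a.X + c.X)) + c.(rec X. c.b.c.(a.X + c.X)) → —a→ p0, —c→ p0
Q's transition system — 4 states:
  q0 = rec X. c.b.c.(c.X + c.X) → —c→ q1
  q1 = b.c.(c.(rec X. c.b.c.(c.X + c.X)) + c.(rec X. c.b.c.(c.X + c.X))) → —b→ q2
  q2 = c.(c.(rec X. c.b.c.(c.X + c.X)) + c.(rec X. c.b.c.(c.X + c.X))) → —c→ q3
  q3 = c.(rec X. c.b.c.(c.X + c.X)) + c.(rec X. c.b.c.(c.X + c.X)) → —c→ q0
Run σ = ⟨cbca⟩ on P: start {p0}
  step 1 (c): {p1}
  step 2 (b): {p2}
  step 3 (c): {p3}
  step 4 (a): {p0}
  ✓ P
Run σ = ⟨cbca⟩ on Q: start {q0}
  step 1 (c): {q1}
  step 2 (b): {q2}
  step 3 (c): {q3}
  step 4 (a): ∅  — Q cannot continue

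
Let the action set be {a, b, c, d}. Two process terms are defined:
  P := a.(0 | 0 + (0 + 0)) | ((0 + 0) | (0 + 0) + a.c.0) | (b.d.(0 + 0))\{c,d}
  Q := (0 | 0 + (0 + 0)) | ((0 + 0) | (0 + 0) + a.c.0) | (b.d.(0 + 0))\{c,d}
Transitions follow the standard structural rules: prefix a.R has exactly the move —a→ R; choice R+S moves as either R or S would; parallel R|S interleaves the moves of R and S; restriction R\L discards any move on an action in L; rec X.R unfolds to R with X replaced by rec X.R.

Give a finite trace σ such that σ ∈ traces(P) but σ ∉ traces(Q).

LTS(P): 12 reachable states
  s0 = a.(0 | 0 + (0 + 0)) | ((0 + 0) | (0 + 0) + a.c.0) | (b.d.(0 + 0))\{c,d} → --a--▸ s1, --a--▸ s2, --b--▸ s3
  s1 = (0 | 0 + (0 + 0)) | ((0 + 0) | (0 + 0) + a.c.0) | (b.d.(0 + 0))\{c,d} → --a--▸ s4, --b--▸ s5
  s2 = a.(0 | 0 + (0 + 0)) | c.0 | (b.d.(0 + 0))\{c,d} → --a--▸ s4, --b--▸ s6, --c--▸ s7
  s3 = a.(0 | 0 + (0 + 0)) | ((0 + 0) | (0 + 0) + a.c.0) | (d.(0 + 0))\{c,d} → --a--▸ s5, --a--▸ s6
  s4 = (0 | 0 + (0 + 0)) | c.0 | (b.d.(0 + 0))\{c,d} → --b--▸ s8, --c--▸ s9
  s5 = (0 | 0 + (0 + 0)) | ((0 + 0) | (0 + 0) + a.c.0) | (d.(0 + 0))\{c,d} → --a--▸ s8
  s6 = a.(0 | 0 + (0 + 0)) | c.0 | (d.(0 + 0))\{c,d} → --a--▸ s8, --c--▸ s10
  s7 = a.(0 | 0 + (0 + 0)) | 0 | (b.d.(0 + 0))\{c,d} → --a--▸ s9, --b--▸ s10
  s8 = (0 | 0 + (0 + 0)) | c.0 | (d.(0 + 0))\{c,d} → --c--▸ s11
  s9 = (0 | 0 + (0 + 0)) | 0 | (b.d.(0 + 0))\{c,d} → --b--▸ s11
  s10 = a.(0 | 0 + (0 + 0)) | 0 | (d.(0 + 0))\{c,d} → --a--▸ s11
  s11 = (0 | 0 + (0 + 0)) | 0 | (d.(0 + 0))\{c,d} → (no moves)
LTS(Q): 6 reachable states
  t0 = (0 | 0 + (0 + 0)) | ((0 + 0) | (0 + 0) + a.c.0) | (b.d.(0 + 0))\{c,d} → --a--▸ t1, --b--▸ t2
  t1 = (0 | 0 + (0 + 0)) | c.0 | (b.d.(0 + 0))\{c,d} → --b--▸ t3, --c--▸ t4
  t2 = (0 | 0 + (0 + 0)) | ((0 + 0) | (0 + 0) + a.c.0) | (d.(0 + 0))\{c,d} → --a--▸ t3
  t3 = (0 | 0 + (0 + 0)) | c.0 | (d.(0 + 0))\{c,d} → --c--▸ t5
  t4 = (0 | 0 + (0 + 0)) | 0 | (b.d.(0 + 0))\{c,d} → --b--▸ t5
  t5 = (0 | 0 + (0 + 0)) | 0 | (d.(0 + 0))\{c,d} → (no moves)
Run σ = ⟨aa⟩ on P: start {s0}
  step 1 (a): {s1, s2}
  step 2 (a): {s4}
  P completes σ.
Run σ = ⟨aa⟩ on Q: start {t0}
  step 1 (a): {t1}
  step 2 (a): ∅  — Q cannot continue

aa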